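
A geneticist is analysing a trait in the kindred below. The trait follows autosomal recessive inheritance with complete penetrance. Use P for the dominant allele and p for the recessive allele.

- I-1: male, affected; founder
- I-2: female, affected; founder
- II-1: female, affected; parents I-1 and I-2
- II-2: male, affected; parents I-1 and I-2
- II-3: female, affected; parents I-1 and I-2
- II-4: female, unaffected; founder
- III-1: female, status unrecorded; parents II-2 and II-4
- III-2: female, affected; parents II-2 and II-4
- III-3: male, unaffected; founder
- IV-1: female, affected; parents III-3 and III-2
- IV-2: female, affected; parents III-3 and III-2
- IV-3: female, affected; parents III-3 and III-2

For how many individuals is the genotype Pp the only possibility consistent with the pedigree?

2

Obligate heterozygotes: II-4 is unaffected so carries P and passed p to III-2 (pp), so II-4 is Pp; III-3 is unaffected so carries P and passed p to IV-1 (pp), so III-3 is Pp.
Every other individual is either homozygous by phenotype or has at least one consistent homozygous assignment, so the count is 2.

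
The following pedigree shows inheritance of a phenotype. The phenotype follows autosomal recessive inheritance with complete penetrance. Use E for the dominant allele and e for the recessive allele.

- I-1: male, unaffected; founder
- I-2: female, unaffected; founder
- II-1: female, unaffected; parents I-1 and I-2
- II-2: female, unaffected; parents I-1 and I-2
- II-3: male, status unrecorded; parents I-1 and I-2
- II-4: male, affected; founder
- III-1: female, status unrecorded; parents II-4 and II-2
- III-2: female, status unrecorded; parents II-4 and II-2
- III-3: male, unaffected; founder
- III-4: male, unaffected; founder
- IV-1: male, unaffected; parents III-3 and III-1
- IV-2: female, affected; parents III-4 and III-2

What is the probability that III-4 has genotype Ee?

III-4 is unaffected so carries E and passed e to IV-2 (ee), so III-4 is Ee, giving P(Ee) = 1.

1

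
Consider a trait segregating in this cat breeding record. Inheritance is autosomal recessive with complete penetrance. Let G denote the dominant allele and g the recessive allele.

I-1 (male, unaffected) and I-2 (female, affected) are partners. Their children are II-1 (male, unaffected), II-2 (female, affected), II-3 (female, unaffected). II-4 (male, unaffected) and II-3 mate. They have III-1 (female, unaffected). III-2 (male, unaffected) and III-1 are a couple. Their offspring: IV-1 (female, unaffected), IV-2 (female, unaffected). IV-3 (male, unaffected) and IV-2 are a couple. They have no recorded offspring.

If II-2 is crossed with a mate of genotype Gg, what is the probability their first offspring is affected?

II-2 is affected, so II-2 is gg.
The cross gives 1/2 Gg : 1/2 gg, so P(offspring is affected) = 1/2.

1/2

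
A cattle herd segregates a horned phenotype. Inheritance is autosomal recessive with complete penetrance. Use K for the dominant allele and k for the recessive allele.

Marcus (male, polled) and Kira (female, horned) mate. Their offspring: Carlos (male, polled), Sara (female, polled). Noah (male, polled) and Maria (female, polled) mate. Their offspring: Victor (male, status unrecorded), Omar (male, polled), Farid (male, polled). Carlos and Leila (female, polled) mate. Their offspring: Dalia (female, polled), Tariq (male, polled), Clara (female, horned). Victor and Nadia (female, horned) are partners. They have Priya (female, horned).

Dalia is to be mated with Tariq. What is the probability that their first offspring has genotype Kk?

4/9

Carlos is polled so carries K and received k from Kira (kk), so Carlos is Kk.
Leila is polled so carries K and passed k to Clara (kk), so Leila is Kk.
Dalia is a polled offspring of Carlos (Kk) × Leila (Kk), whose cross gives 1/4 KK : 1/2 Kk : 1/4 kk; conditioning on being polled, Dalia is KK with probability 1/3, Kk with probability 2/3.
Tariq is a polled offspring of Carlos (Kk) × Leila (Kk), whose cross gives 1/4 KK : 1/2 Kk : 1/4 kk; conditioning on being polled, Tariq is KK with probability 1/3, Kk with probability 2/3.
Summing over parental genotype combinations, P(offspring has genotype Kk) = 2/9·1/2 + 2/9·1/2 + 4/9·1/2 = 4/9.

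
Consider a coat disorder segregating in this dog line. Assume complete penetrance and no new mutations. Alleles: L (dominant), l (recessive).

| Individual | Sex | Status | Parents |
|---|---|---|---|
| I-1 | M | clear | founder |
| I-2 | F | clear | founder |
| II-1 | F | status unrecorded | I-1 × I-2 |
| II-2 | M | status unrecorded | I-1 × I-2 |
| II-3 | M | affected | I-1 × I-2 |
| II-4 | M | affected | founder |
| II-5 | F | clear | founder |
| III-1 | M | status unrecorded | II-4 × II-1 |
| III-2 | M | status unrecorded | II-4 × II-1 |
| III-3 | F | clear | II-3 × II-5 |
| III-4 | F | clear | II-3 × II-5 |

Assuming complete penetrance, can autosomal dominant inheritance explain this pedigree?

Under autosomal dominant, II-3 (affected, male) cannot arise from I-1 (clear) × I-2 (clear).

No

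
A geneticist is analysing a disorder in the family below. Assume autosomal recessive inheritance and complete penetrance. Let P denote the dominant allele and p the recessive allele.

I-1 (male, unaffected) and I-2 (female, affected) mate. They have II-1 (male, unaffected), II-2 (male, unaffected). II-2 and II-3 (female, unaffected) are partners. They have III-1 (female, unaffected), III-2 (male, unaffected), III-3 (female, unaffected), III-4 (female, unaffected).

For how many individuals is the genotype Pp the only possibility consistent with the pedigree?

Obligate heterozygotes: II-1 is unaffected so carries P and received p from I-2 (pp), so II-1 is Pp; II-2 is unaffected so carries P and received p from I-2 (pp), so II-2 is Pp.
Every other individual is either homozygous by phenotype or has at least one consistent homozygous assignment, so the count is 2.

2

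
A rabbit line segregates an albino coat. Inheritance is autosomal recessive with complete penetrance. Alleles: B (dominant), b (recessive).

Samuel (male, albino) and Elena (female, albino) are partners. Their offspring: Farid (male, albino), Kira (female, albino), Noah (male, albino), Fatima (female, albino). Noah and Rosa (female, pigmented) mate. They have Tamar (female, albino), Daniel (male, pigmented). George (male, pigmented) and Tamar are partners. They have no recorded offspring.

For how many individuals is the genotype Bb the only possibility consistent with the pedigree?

Obligate heterozygotes: Rosa is pigmented so carries B and passed b to Tamar (bb), so Rosa is Bb; Daniel is pigmented so carries B and received b from Noah (bb), so Daniel is Bb.
Every other individual is either homozygous by phenotype or has at least one consistent homozygous assignment, so the count is 2.

2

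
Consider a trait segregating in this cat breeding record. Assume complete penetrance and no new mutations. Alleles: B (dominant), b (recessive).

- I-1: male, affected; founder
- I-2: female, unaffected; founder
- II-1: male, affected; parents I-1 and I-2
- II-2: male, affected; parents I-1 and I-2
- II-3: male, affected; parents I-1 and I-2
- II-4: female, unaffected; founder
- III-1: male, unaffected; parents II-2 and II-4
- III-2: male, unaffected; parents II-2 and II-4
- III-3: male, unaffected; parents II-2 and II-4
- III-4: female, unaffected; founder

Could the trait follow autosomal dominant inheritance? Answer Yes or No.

Yes

A consistent assignment under autosomal dominant exists: I-1 BB, I-2 bb, II-1 Bb, II-2 Bb, II-3 Bb, II-4 bb, III-1 bb, III-2 bb, III-3 bb, III-4 bb.
In this assignment every recorded phenotype matches its genotype and every non-founder's genotype is obtainable from its parents' genotypes, so the pedigree is consistent.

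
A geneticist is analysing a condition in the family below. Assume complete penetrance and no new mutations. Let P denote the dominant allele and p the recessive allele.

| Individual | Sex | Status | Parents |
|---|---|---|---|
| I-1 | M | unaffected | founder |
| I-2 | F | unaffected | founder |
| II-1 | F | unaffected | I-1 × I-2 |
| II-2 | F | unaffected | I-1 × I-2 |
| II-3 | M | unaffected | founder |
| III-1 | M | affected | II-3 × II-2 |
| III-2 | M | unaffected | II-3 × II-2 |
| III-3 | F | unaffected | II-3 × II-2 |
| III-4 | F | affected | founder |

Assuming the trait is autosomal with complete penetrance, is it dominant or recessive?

recessive

II-3 and II-2 are both unaffected yet have an affected child III-1. Under dominance, an affected child requires at least one affected parent, so the trait cannot be dominant.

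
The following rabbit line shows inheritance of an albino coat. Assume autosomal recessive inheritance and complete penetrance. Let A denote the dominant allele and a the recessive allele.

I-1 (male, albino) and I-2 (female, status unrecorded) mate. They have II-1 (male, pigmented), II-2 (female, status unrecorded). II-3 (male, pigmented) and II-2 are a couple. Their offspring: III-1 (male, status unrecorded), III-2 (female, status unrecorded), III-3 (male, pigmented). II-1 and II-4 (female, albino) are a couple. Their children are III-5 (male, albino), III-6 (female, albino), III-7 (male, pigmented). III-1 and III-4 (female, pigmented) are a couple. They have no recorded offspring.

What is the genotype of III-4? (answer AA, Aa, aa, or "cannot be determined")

III-4's phenotype allows AA or Aa, and no parent or child forces a single allele at both positions; consistent genotype assignments exist with III-4 as AA or Aa.

cannot be determined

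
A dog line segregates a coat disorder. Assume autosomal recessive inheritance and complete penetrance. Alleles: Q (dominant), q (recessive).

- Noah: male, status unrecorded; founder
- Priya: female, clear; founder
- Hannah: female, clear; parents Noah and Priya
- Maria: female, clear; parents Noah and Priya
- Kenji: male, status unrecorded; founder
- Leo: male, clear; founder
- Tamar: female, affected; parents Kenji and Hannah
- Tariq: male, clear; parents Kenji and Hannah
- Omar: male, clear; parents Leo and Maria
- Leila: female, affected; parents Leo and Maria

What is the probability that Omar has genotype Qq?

Leo is clear so carries Q and passed q to Leila (qq), so Leo is Qq.
Maria is clear so carries Q and passed q to Leila (qq), so Maria is Qq.
Their cross gives offspring ratios 1/4 QQ : 1/2 Qq : 1/4 qq. Conditioning on Omar being clear, P(Qq) = 1/2 / 3/4 = 2/3.

2/3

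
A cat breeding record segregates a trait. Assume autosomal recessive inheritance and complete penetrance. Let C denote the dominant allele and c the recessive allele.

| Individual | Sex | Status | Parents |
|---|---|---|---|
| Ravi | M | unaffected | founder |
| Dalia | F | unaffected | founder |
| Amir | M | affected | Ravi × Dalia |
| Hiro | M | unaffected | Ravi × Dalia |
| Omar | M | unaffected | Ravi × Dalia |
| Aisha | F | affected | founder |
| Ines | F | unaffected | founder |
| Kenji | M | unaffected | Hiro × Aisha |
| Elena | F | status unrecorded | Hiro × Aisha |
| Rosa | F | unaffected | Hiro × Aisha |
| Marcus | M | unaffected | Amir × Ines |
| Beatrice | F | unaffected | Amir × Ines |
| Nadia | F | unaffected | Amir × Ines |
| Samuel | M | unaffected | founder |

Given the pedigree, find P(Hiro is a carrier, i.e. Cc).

Ravi is unaffected so carries C and passed c to Amir (cc), so Ravi is Cc.
Dalia is unaffected so carries C and passed c to Amir (cc), so Dalia is Cc.
Their cross gives offspring ratios 1/4 CC : 1/2 Cc : 1/4 cc. Conditioning on Hiro being unaffected, P(Cc) = 1/2 / 3/4 = 2/3 before taking Hiro's own offspring into account.
Aisha is affected, so Aisha is cc.
Now use Hiro's offspring. Probability of each recorded status — unaffected son Kenji: 1/2 if Hiro is Cc, 1 if CC; unaffected daughter Rosa: 1/2 if Hiro is Cc, 1 if CC. (Elena: equally likely either way, so uninformative.)
Bayes: P(Cc) = 2/3·1/4 / (2/3·1/4 + 1/3·1) = 1/3.

1/3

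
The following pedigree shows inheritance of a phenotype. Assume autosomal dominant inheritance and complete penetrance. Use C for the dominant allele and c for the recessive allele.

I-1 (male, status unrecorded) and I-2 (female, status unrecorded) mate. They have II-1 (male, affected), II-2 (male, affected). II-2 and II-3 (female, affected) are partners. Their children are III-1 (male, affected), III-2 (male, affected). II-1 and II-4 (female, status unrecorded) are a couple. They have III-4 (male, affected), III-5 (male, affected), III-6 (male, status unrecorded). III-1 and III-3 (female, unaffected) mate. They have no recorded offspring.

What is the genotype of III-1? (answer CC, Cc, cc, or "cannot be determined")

III-1's phenotype allows CC or Cc, and no parent or child forces a single allele at both positions; consistent genotype assignments exist with III-1 as CC or Cc.

cannot be determined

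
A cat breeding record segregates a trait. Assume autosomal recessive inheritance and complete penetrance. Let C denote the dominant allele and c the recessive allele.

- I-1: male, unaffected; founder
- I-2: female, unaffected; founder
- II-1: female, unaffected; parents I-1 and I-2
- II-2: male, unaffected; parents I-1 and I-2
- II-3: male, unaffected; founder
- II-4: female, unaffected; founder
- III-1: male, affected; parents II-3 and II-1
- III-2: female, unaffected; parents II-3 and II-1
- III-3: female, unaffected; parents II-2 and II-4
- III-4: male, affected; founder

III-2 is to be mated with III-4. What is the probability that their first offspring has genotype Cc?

II-3 is unaffected so carries C and passed c to III-1 (cc), so II-3 is Cc.
II-1 is unaffected so carries C and passed c to III-1 (cc), so II-1 is Cc.
III-2 is an unaffected offspring of II-3 (Cc) × II-1 (Cc), whose cross gives 1/4 CC : 1/2 Cc : 1/4 cc; conditioning on being unaffected, III-2 is CC with probability 1/3, Cc with probability 2/3.
III-4 is affected, so III-4 is cc.
Summing over parental genotype combinations, P(offspring has genotype Cc) = 1/3·1 + 2/3·1/2 = 2/3.

2/3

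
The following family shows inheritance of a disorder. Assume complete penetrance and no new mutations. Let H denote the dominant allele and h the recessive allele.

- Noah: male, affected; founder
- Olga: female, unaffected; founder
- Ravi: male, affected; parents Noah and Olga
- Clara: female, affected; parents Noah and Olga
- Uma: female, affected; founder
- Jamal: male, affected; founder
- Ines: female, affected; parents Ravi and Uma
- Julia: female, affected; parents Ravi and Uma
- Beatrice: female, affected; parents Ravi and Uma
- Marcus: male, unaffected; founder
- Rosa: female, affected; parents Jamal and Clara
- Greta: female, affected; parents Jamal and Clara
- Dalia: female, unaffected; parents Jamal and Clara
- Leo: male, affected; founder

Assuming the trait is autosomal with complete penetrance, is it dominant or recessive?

dominant

Jamal and Clara are both affected yet have an unaffected child Dalia. Under a recessive model two affected parents are homozygous and every child would be affected, so the trait cannot be recessive.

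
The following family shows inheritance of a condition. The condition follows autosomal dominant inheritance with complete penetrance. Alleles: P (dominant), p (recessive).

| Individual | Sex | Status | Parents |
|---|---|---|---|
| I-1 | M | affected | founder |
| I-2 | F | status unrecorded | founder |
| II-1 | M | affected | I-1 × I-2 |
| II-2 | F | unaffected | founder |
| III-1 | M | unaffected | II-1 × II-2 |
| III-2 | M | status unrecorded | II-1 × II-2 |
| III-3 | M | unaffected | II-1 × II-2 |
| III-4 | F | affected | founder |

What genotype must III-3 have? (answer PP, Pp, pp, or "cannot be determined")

III-3 is unaffected, so III-3 is pp.

pp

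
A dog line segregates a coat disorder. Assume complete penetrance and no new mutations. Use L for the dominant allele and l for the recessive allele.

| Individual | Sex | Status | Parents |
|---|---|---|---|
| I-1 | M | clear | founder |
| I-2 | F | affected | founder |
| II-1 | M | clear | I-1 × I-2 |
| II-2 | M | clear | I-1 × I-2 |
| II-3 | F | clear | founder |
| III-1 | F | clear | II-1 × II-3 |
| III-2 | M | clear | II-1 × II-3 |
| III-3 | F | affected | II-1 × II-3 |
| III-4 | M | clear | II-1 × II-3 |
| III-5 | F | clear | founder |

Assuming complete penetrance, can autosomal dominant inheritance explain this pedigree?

Under autosomal dominant, III-3 (affected, female) cannot arise from II-1 (clear) × II-3 (clear).

No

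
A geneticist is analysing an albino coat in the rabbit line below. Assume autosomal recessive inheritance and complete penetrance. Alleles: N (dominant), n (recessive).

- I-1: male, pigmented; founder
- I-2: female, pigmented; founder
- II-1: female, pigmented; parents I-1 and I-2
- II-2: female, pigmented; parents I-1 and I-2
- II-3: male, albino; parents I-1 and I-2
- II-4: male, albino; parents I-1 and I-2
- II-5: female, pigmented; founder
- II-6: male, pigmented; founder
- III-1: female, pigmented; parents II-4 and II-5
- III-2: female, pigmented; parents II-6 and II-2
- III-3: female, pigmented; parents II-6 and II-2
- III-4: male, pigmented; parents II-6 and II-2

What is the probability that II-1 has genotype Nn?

I-1 is pigmented so carries N and passed n to II-3 (nn), so I-1 is Nn.
I-2 is pigmented so carries N and passed n to II-3 (nn), so I-2 is Nn.
Their cross gives offspring ratios 1/4 NN : 1/2 Nn : 1/4 nn. Conditioning on II-1 being pigmented, P(Nn) = 1/2 / 3/4 = 2/3.

2/3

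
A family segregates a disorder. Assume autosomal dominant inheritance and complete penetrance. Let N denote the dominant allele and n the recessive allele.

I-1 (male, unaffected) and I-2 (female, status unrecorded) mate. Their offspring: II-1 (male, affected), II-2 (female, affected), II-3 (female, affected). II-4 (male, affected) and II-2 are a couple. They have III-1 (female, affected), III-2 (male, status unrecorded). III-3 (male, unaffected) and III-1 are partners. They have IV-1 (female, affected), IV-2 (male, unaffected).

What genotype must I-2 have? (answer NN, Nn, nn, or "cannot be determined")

cannot be determined

I-2's phenotype is unrecorded, and no parent or child forces a single allele at both positions; consistent genotype assignments exist with I-2 as NN or Nn.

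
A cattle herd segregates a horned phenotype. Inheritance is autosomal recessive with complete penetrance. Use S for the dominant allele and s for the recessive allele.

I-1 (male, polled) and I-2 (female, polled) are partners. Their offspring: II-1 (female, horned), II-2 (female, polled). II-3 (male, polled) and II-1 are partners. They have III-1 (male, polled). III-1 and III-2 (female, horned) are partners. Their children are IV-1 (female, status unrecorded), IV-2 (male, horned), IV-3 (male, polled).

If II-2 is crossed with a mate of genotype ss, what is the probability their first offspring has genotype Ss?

2/3

I-1 is polled so carries S and passed s to II-1 (ss), so I-1 is Ss.
I-2 is polled so carries S and passed s to II-1 (ss), so I-2 is Ss.
II-2 is a polled offspring of I-1 (Ss) × I-2 (Ss), whose cross gives 1/4 SS : 1/2 Ss : 1/4 ss; conditioning on being polled, II-2 is SS with probability 1/3, Ss with probability 2/3.
Summing over parental genotype combinations, P(offspring has genotype Ss) = 1/3·1 + 2/3·1/2 = 2/3.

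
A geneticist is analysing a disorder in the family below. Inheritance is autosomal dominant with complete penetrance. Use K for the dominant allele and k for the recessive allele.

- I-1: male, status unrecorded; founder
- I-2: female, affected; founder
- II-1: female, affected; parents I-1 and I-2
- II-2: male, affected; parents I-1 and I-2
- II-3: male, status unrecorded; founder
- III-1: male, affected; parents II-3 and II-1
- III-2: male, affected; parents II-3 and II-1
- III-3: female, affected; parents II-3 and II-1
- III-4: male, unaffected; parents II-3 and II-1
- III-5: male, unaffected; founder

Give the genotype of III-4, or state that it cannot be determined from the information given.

III-4 is unaffected, so III-4 is kk.

kk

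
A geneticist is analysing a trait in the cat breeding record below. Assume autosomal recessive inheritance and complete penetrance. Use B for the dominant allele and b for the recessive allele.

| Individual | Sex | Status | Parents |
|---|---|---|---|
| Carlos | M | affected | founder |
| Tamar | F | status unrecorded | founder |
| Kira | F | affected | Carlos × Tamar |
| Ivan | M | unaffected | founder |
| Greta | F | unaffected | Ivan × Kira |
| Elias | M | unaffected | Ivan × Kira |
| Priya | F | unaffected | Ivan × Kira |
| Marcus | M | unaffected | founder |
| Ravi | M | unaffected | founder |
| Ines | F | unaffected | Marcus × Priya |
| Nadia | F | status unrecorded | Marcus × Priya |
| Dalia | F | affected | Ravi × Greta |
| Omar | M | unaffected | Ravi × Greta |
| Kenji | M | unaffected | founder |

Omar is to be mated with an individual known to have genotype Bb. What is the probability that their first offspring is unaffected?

Ravi is unaffected so carries B and passed b to Dalia (bb), so Ravi is Bb.
Greta is unaffected so carries B and received b from Kira (bb), so Greta is Bb.
Omar is an unaffected offspring of Ravi (Bb) × Greta (Bb), whose cross gives 1/4 BB : 1/2 Bb : 1/4 bb; conditioning on being unaffected, Omar is BB with probability 1/3, Bb with probability 2/3.
Summing over parental genotype combinations, P(offspring is unaffected) = 1/3·1 + 2/3·3/4 = 5/6.

5/6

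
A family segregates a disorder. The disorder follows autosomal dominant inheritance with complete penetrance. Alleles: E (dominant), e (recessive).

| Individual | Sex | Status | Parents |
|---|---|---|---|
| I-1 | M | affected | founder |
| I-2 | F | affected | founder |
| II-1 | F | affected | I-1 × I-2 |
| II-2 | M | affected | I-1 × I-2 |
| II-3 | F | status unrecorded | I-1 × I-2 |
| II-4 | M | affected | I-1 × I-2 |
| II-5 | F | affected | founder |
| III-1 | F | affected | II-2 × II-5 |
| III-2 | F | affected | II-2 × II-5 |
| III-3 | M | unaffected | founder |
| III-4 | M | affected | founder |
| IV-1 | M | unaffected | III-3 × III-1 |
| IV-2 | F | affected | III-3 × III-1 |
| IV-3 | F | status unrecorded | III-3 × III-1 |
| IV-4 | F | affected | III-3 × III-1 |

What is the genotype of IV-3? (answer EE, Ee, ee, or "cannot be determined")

cannot be determined

IV-3's phenotype is unrecorded, and no parent or child forces a single allele at both positions; consistent genotype assignments exist with IV-3 as Ee or ee.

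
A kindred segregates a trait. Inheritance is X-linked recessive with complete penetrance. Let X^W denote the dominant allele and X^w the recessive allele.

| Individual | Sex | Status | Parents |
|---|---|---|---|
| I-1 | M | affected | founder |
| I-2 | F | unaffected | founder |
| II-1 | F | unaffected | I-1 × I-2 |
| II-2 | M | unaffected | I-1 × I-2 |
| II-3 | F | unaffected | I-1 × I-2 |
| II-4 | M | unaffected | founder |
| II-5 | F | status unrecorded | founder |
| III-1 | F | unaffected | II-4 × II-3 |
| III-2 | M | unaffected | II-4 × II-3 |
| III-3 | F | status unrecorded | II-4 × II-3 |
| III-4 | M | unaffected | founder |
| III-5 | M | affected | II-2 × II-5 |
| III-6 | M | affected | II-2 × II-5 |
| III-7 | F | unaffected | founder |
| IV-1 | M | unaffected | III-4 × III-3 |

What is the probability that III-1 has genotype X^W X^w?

1/2

II-4 is unaffected, so II-4 is X^W Y.
II-3 is unaffected so carries W and received w from I-1 (X^w Y), so II-3 is X^W X^w.
Their cross gives offspring ratios 1/2 X^W X^W : 1/2 X^W X^w. Conditioning on III-1 being unaffected, P(X^W X^w) = 1/2 / 1 = 1/2.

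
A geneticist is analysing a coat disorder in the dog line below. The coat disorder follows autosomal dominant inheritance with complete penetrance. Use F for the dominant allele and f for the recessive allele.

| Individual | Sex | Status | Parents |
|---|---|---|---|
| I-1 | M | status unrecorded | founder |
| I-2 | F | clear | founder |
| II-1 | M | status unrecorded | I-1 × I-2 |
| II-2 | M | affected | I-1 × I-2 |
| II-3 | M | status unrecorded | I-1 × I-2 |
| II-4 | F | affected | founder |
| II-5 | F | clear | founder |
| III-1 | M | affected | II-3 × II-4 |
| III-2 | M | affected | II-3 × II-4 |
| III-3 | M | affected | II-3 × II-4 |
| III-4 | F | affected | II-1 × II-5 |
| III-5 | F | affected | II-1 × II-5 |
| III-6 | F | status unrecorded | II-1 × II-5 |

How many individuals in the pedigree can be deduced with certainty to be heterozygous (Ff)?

4

Obligate heterozygotes: II-1 passed F to III-4 (Ff, whose f came from II-5) and received f from I-2 (ff), so II-1 is Ff; II-2 is affected so carries F and received f from I-2 (ff), so II-2 is Ff; III-4 is affected so carries F and received f from II-5 (ff), so III-4 is Ff; III-5 is affected so carries F and received f from II-5 (ff), so III-5 is Ff.
Every other individual is either homozygous by phenotype or has at least one consistent homozygous assignment, so the count is 4.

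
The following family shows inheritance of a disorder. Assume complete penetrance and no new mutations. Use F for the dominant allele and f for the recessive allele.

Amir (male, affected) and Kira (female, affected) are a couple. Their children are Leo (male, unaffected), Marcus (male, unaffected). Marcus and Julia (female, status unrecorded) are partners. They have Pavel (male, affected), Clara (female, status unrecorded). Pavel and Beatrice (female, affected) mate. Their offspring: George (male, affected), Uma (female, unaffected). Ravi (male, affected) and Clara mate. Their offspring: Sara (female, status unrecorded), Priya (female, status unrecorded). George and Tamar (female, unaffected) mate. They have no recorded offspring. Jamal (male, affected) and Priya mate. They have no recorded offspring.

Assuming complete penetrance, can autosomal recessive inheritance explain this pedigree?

Under autosomal recessive, Leo (unaffected, male) cannot arise from Amir (affected) × Kira (affected).

No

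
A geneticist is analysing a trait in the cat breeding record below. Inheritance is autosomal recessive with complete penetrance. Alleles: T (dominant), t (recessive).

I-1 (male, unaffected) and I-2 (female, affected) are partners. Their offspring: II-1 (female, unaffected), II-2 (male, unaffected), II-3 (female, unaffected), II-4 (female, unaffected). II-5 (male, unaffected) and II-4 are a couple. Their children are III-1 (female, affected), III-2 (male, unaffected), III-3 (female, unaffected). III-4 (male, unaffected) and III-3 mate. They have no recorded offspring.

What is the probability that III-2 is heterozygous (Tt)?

II-5 is unaffected so carries T and passed t to III-1 (tt), so II-5 is Tt.
II-4 is unaffected so carries T and received t from I-2 (tt), so II-4 is Tt.
Their cross gives offspring ratios 1/4 TT : 1/2 Tt : 1/4 tt. Conditioning on III-2 being unaffected, P(Tt) = 1/2 / 3/4 = 2/3.

2/3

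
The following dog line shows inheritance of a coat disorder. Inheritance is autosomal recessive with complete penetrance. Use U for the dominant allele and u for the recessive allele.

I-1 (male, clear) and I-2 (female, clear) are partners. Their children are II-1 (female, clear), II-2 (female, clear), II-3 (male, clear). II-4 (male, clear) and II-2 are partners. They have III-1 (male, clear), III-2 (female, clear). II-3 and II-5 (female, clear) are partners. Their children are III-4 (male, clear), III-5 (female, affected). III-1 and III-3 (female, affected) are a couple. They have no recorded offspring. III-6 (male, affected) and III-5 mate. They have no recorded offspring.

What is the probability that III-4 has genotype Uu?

2/3

II-3 is clear so carries U and passed u to III-5 (uu), so II-3 is Uu.
II-5 is clear so carries U and passed u to III-5 (uu), so II-5 is Uu.
Their cross gives offspring ratios 1/4 UU : 1/2 Uu : 1/4 uu. Conditioning on III-4 being clear, P(Uu) = 1/2 / 3/4 = 2/3.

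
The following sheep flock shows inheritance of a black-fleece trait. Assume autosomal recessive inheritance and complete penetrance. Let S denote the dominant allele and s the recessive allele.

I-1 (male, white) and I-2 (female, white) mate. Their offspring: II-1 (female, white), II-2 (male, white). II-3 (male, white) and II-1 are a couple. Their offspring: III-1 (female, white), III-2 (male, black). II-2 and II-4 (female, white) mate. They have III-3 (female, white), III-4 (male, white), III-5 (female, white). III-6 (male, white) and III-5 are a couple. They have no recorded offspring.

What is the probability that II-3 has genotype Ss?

1

II-3 is white so carries S and passed s to III-2 (ss), so II-3 is Ss, giving P(Ss) = 1.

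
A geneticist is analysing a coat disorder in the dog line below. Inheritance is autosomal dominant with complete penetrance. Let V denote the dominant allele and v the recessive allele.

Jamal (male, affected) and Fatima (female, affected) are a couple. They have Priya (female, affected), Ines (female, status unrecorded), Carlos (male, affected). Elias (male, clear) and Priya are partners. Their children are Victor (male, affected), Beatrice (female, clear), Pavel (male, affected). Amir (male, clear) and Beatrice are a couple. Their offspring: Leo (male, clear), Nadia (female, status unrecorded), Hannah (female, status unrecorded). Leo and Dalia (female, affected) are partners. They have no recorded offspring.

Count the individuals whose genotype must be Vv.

3

Obligate heterozygotes: Priya is affected so carries V and passed v to Beatrice (vv), so Priya is Vv; Victor is affected so carries V and received v from Elias (vv), so Victor is Vv; Pavel is affected so carries V and received v from Elias (vv), so Pavel is Vv.
Every other individual is either homozygous by phenotype or has at least one consistent homozygous assignment, so the count is 3.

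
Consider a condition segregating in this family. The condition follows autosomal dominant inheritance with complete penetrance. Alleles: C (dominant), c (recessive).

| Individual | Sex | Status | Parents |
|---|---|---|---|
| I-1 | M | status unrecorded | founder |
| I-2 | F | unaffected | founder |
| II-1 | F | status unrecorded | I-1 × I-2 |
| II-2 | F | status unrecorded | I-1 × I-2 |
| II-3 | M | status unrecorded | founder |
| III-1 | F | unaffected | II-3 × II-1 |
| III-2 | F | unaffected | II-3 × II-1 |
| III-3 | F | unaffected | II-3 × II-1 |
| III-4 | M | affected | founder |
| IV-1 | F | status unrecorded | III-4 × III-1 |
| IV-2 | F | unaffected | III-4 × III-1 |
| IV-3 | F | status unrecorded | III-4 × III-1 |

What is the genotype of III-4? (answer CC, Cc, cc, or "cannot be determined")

Cc

From phenotype alone, III-4 is CC or Cc.
III-4 is affected so carries C and passed c to IV-2 (cc), so III-4 is Cc.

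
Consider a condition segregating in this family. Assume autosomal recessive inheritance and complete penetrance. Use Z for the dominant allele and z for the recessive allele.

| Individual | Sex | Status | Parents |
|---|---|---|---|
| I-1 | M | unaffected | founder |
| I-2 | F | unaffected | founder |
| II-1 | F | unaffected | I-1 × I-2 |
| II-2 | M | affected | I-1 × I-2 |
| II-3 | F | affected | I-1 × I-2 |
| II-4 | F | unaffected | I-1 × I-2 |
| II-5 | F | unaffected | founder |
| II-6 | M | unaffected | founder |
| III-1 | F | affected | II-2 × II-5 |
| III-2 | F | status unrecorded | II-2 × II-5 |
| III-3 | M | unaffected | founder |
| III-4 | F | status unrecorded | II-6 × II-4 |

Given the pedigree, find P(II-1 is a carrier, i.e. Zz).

2/3

I-1 is unaffected so carries Z and passed z to II-2 (zz), so I-1 is Zz.
I-2 is unaffected so carries Z and passed z to II-2 (zz), so I-2 is Zz.
Their cross gives offspring ratios 1/4 ZZ : 1/2 Zz : 1/4 zz. Conditioning on II-1 being unaffected, P(Zz) = 1/2 / 3/4 = 2/3.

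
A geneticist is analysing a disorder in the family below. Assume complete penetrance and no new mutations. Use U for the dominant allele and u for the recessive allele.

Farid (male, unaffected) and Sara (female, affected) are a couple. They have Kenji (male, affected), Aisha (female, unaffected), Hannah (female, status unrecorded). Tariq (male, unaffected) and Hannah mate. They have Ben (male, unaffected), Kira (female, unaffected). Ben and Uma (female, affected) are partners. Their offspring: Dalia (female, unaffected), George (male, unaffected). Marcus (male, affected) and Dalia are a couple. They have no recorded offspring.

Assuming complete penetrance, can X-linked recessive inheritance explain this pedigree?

No

Under X-linked recessive, George (unaffected, male) cannot arise from Ben (unaffected) × Uma (affected).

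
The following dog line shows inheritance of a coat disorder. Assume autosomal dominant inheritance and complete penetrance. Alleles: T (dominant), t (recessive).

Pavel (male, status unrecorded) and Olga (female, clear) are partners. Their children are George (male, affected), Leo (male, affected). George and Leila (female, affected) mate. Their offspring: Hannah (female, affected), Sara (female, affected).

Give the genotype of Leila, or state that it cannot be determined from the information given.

cannot be determined

Leila's phenotype allows TT or Tt, and no parent or child forces a single allele at both positions; consistent genotype assignments exist with Leila as TT or Tt.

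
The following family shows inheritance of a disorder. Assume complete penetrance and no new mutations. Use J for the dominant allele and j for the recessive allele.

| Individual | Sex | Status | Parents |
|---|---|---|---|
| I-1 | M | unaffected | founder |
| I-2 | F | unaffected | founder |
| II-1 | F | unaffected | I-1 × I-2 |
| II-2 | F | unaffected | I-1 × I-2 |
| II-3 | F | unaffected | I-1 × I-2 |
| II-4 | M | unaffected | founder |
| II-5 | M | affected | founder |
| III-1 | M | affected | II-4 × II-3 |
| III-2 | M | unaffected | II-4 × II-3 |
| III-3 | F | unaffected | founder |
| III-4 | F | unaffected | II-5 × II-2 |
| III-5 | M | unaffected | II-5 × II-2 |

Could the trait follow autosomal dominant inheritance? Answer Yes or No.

No

Under autosomal dominant, III-1 (affected, male) cannot arise from II-4 (unaffected) × II-3 (unaffected).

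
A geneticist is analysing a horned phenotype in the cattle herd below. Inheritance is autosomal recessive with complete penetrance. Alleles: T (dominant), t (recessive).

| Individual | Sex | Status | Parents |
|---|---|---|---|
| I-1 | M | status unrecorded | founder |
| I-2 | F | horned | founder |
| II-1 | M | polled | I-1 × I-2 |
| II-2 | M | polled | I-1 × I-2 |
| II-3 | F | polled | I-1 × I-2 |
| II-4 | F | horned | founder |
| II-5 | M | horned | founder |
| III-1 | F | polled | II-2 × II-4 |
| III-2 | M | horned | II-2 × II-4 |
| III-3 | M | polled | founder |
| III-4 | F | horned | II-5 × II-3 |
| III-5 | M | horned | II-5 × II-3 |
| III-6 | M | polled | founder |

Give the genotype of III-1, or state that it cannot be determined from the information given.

From phenotype alone, III-1 is TT or Tt.
III-1 is polled so carries T and received t from II-4 (tt), so III-1 is Tt.

Tt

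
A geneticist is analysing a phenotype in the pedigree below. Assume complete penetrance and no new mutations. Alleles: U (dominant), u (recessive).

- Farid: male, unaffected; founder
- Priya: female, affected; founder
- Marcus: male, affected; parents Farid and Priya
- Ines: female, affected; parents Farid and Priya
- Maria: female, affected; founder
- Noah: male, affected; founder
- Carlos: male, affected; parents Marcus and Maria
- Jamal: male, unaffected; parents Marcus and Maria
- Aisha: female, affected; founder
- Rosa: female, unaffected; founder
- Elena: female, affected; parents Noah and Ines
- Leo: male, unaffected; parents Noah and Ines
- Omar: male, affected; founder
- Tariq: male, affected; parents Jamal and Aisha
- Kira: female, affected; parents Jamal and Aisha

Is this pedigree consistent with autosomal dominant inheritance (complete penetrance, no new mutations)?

Yes

A consistent assignment under autosomal dominant exists: Farid uu, Priya UU, Marcus Uu, Ines Uu, Maria Uu, Noah Uu, Carlos UU, Jamal uu, Aisha UU, Rosa uu, Elena UU, Leo uu, Omar UU, Tariq Uu, Kira Uu.
In this assignment every recorded phenotype matches its genotype and every non-founder's genotype is obtainable from its parents' genotypes, so the pedigree is consistent.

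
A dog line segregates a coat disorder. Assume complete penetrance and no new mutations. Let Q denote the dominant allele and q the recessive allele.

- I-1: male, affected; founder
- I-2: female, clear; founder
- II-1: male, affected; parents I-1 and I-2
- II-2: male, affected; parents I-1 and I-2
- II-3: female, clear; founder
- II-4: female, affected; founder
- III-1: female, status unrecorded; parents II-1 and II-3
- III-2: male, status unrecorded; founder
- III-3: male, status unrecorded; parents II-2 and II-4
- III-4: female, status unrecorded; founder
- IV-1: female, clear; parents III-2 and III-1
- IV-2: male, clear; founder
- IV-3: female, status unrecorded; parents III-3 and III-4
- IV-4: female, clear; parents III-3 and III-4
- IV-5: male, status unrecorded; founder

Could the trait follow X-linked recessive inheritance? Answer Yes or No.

A consistent assignment under X-linked recessive exists: I-1 X^q Y, I-2 X^Q X^q, II-1 X^q Y, II-2 X^q Y, II-3 X^Q X^Q, II-4 X^q X^q, III-1 X^Q X^q, III-2 X^Q Y, III-3 X^q Y, III-4 X^Q X^Q, IV-1 X^Q X^Q, IV-2 X^Q Y, IV-3 X^Q X^q, IV-4 X^Q X^q, IV-5 X^Q Y.
In this assignment every recorded phenotype matches its genotype and every non-founder's genotype is obtainable from its parents' genotypes, so the pedigree is consistent.

Yes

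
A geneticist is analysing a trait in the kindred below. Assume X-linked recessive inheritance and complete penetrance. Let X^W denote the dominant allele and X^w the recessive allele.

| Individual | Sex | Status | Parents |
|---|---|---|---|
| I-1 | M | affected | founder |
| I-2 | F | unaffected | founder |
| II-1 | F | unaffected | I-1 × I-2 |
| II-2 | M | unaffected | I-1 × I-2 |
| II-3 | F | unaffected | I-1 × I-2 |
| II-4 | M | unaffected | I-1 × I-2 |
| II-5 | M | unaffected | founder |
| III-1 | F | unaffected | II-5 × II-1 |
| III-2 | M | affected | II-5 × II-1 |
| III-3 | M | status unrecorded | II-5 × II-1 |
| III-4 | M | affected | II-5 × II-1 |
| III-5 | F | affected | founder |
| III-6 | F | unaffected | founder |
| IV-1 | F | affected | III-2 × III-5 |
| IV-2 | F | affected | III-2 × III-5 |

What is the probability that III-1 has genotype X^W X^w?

1/2

II-5 is unaffected, so II-5 is X^W Y.
II-1 is unaffected so carries W and received w from I-1 (X^w Y), so II-1 is X^W X^w.
Their cross gives offspring ratios 1/2 X^W X^W : 1/2 X^W X^w. Conditioning on III-1 being unaffected, P(X^W X^w) = 1/2 / 1 = 1/2.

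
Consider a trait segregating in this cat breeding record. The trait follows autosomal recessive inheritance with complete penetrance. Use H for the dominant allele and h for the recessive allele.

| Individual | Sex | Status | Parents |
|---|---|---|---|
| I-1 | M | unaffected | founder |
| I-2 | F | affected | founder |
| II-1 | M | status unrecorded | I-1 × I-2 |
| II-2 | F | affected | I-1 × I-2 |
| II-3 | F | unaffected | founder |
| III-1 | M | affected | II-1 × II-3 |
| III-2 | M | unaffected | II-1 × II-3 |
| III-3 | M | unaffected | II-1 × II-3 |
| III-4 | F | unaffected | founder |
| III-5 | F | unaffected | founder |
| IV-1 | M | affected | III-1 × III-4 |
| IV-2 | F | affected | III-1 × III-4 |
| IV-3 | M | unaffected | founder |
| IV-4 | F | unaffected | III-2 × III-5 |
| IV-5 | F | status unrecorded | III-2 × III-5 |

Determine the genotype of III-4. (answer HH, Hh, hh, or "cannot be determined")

Hh

From phenotype alone, III-4 is HH or Hh.
III-4 is unaffected so carries H and passed h to IV-1 (hh), so III-4 is Hh.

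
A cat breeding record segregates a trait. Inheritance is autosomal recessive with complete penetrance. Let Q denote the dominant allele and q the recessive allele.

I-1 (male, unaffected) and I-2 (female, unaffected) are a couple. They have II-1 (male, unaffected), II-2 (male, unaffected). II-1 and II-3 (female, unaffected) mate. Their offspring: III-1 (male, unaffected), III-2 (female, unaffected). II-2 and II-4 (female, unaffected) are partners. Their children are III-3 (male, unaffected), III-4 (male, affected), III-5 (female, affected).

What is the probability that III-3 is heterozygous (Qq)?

II-2 is unaffected so carries Q and passed q to III-4 (qq), so II-2 is Qq.
II-4 is unaffected so carries Q and passed q to III-4 (qq), so II-4 is Qq.
Their cross gives offspring ratios 1/4 QQ : 1/2 Qq : 1/4 qq. Conditioning on III-3 being unaffected, P(Qq) = 1/2 / 3/4 = 2/3.

2/3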